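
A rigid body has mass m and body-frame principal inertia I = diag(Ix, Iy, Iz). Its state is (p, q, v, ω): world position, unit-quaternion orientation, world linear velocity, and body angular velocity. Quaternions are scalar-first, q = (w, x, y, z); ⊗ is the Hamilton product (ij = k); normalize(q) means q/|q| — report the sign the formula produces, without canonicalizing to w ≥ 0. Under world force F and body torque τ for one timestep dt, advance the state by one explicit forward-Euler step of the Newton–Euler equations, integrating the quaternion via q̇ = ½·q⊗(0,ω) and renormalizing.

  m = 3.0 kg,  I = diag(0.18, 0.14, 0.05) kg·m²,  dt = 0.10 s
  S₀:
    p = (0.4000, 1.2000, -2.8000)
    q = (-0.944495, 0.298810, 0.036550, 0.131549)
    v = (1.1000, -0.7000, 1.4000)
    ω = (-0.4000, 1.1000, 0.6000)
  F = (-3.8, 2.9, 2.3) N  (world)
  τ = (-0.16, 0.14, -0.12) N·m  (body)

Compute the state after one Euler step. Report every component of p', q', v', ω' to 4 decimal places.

precession coupling ω×(Iω) = (-0.0594, -0.0312, 0.0176)
angular accel α = (-0.5589, 1.2229, -2.7520)
ω' = ω + α·dt = (-0.4559, 1.2223, 0.3248)
2q̇ = q⊗(0,ω) = (0.0003896, 0.2550241, -1.2708501, -0.2233860)
q' = normalize(q + ½dt·q⊗(0,ω)) = (-0.9424, 0.3109, -0.0269, 0.1201)
p + v·dt = (0.5100, 1.1300, -2.6600)
v + (F/m)dt = (0.9733, -0.6033, 1.4767)

p' = (0.5100, 1.1300, -2.6600)
q' = (-0.9424, 0.3109, -0.0269, 0.1201)
v' = (0.9733, -0.6033, 1.4767)
ω' = (-0.4559, 1.2223, 0.3248)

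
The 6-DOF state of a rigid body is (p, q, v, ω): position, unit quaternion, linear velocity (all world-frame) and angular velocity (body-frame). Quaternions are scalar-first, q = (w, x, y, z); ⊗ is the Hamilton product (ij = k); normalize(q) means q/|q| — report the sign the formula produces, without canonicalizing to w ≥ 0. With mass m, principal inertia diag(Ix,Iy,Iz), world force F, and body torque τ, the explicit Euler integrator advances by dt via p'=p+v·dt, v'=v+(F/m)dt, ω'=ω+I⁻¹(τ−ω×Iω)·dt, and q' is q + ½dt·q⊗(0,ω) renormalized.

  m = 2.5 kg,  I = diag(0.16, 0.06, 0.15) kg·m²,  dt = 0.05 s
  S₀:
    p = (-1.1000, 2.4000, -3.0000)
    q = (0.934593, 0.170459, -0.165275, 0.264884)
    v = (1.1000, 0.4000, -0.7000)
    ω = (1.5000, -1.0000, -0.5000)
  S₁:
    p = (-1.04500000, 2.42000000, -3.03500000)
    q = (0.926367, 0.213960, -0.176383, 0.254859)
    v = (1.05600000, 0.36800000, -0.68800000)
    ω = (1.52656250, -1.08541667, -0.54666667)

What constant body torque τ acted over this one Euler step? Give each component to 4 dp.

τ = (0.1300, -0.1100, 0.0100)

Δω = ω₁−ω₀ = (0.02656250, -0.08541667, -0.04666667)
ω₀×(Iω₀) = (0.0450, -0.0075, 0.1500)
applied torque τ = (0.1300, -0.1100, 0.0100)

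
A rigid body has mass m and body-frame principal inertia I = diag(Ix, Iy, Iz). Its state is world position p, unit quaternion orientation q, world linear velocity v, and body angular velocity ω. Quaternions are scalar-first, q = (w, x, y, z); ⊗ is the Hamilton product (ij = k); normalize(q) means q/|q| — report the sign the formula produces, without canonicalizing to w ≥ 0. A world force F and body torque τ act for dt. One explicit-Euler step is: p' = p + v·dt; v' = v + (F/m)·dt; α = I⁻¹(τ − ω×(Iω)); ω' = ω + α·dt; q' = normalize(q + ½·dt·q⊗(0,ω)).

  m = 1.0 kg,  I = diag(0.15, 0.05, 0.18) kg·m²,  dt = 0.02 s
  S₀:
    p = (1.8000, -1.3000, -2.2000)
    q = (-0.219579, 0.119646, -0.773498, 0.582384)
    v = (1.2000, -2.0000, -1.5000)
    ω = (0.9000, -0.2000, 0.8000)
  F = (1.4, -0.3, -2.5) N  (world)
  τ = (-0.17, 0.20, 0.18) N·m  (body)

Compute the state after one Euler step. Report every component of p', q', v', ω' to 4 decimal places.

p' = (1.8240, -1.3400, -2.2300)
q' = (-0.2268, 0.1126, -0.7687, 0.5873)
v' = (1.2280, -2.0060, -1.5500)
ω' = (0.8801, -0.1114, 0.8180)

p' = p + v·dt = (1.8240, -1.3400, -2.2300)
v + (F/m)dt = (1.2280, -2.0060, -1.5500)
gyro term ω×Iω = (-0.0208, -0.0216, 0.0180)
α = I⁻¹(τ − ω×Iω) = (-0.9947, 4.4320, 0.9000)
new body rate ω' = (0.8801, -0.1114, 0.8180)
Hamilton product q⊗(0,ω) = (-0.7282882, -0.6999427, 0.4723446, 0.4965558)
updated quaternion q' = (-0.2268, 0.1126, -0.7687, 0.5873)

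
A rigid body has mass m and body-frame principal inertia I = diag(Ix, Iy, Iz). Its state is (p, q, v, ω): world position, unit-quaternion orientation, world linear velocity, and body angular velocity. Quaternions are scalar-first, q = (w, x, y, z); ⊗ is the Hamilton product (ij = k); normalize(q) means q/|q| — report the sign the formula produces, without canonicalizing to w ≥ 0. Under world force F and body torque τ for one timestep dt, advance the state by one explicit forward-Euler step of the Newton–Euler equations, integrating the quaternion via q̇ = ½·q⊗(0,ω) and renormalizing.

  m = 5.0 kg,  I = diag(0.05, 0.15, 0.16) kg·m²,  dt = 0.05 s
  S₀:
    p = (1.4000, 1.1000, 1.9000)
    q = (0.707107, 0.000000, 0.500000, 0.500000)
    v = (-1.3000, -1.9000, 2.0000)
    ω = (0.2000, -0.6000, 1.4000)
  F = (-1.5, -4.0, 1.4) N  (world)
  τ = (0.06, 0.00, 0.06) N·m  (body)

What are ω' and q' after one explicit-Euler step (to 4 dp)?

ω' = (0.2684, -0.5897, 1.4225)
q' = (0.6966, 0.0285, 0.4915, 0.5219)

ω×(Iω) gyroscopic = (-0.0084, -0.0308, -0.0120)
angular accel α = (1.3680, 0.2053, 0.4500)
ω' = ω + α·dt = (0.2684, -0.5897, 1.4225)
q⊗(0,ω) = (-0.4000000, 1.1414214, -0.3242642, 0.8899498)
q' = normalize(q + ½dt·q⊗(0,ω)) = (0.6966, 0.0285, 0.4915, 0.5219)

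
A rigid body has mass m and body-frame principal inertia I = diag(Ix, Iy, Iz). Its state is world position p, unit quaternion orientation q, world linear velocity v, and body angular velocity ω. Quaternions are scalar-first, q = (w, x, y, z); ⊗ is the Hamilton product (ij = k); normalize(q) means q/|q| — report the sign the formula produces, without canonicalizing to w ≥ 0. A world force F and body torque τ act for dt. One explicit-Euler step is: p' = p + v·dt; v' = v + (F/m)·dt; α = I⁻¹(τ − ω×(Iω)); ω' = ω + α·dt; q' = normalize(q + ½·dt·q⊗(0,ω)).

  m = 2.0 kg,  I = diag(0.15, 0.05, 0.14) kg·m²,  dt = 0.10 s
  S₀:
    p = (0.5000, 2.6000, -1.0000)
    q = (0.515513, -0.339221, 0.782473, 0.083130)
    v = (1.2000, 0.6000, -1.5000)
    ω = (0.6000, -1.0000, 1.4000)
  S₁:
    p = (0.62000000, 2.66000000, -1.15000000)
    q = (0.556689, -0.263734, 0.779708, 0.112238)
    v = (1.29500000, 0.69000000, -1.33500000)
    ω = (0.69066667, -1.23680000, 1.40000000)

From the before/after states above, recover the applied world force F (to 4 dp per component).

F = (1.9000, 1.8000, 3.3000)

velocity change Δv = (0.09500000, 0.09000000, 0.16500000)
m·(v₁−v₀)/dt = (1.9000, 1.8000, 3.3000)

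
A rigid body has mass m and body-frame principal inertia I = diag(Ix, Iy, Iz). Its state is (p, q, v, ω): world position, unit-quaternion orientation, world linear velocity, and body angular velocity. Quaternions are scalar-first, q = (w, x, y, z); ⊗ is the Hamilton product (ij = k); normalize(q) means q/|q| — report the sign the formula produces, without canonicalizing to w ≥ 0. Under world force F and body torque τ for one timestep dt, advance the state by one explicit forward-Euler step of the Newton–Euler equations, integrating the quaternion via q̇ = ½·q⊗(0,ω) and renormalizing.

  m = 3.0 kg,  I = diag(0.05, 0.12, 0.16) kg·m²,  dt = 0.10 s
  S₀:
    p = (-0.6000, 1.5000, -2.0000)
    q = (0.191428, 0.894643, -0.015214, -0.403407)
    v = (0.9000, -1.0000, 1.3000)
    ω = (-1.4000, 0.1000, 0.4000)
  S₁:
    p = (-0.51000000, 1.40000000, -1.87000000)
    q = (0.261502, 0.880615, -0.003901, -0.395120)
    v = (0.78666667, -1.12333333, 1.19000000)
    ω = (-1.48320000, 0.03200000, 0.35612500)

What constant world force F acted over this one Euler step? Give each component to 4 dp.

Δv = v₁−v₀ = (-0.11333333, -0.12333333, -0.11000000)
applied force F = (-3.4000, -3.7000, -3.3000)

F = (-3.4000, -3.7000, -3.3000)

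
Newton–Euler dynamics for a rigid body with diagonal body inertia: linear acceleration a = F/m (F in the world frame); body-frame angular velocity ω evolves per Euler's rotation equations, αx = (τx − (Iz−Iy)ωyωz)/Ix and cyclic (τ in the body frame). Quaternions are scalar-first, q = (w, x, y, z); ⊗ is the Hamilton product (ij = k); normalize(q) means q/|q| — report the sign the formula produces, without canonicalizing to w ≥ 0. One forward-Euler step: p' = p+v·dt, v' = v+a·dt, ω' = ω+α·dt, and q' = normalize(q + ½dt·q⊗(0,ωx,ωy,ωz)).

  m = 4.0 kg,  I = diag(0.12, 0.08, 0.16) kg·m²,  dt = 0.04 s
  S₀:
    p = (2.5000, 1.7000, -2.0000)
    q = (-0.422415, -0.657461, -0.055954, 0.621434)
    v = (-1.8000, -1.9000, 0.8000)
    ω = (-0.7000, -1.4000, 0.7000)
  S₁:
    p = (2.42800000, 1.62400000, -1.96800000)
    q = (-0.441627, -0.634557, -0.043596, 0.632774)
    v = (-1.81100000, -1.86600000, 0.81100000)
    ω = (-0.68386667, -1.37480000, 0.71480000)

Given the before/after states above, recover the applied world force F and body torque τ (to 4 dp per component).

F = (-1.1000, 3.4000, 1.1000)
τ = (-0.0300, 0.0700, 0.0200)

Δω = ω₁−ω₀ = (0.01613333, 0.02520000, 0.01480000)
ω₀×(Iω₀) = (-0.0784, 0.0196, -0.0392)
applied torque τ = (-0.0300, 0.0700, 0.0200)
Δv = v₁−v₀ = (-0.01100000, 0.03400000, 0.01100000)
F = m·Δv/dt = (-1.1000, 3.4000, 1.1000)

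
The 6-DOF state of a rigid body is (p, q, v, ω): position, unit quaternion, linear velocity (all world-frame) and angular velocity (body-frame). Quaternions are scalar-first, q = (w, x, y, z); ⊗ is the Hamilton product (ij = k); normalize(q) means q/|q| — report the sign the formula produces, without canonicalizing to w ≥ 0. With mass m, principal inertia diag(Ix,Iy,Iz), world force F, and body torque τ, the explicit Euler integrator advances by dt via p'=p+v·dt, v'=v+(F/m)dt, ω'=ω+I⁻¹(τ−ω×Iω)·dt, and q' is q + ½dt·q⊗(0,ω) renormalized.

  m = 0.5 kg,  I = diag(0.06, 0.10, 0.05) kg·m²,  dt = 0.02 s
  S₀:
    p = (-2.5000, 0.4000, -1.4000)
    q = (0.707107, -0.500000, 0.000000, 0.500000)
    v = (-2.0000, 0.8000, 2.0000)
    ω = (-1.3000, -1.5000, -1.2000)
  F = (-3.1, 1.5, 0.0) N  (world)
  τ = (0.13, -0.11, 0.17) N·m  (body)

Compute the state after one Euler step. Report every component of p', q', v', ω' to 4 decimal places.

p' = (-2.5400, 0.4160, -1.3600)
q' = (0.7064, -0.5016, -0.0231, 0.4989)
v' = (-2.1240, 0.8600, 2.0000)
ω' = (-1.2267, -1.5251, -1.1632)

ω×(Iω) gyroscopic = (-0.0900, 0.0156, 0.0780)
angular accel α = (3.6667, -1.2560, 1.8400)
ω + α·dt = (-1.2267, -1.5251, -1.1632)
q⊗(0,ω) = (-0.0500000, -0.1692391, -2.3106605, -0.0985284)
q' = normalize(q + ½dt·q⊗(0,ω)) = (0.7064, -0.5016, -0.0231, 0.4989)
linear accel F/m = (-6.2000, 3.0000, 0.0000)
p + v·dt = (-2.5400, 0.4160, -1.3600)
v + (F/m)dt = (-2.1240, 0.8600, 2.0000)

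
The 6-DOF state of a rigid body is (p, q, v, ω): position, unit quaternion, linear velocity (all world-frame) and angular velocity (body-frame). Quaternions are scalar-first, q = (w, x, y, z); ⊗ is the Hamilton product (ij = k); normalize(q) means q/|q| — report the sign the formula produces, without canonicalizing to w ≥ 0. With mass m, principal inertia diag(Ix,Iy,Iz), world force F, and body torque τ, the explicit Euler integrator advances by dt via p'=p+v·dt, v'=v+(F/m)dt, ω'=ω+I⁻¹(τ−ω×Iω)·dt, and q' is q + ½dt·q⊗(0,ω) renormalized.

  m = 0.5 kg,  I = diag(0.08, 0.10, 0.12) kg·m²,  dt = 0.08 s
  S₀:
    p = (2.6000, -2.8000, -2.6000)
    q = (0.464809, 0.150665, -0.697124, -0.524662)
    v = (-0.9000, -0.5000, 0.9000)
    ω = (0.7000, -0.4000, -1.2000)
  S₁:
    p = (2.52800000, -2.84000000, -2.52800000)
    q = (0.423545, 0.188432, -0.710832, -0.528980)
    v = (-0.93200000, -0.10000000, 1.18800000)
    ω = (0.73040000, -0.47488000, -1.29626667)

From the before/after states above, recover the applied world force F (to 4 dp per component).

Δv = v₁−v₀ = (-0.03200000, 0.40000000, 0.28800000)
applied force F = (-0.2000, 2.5000, 1.8000)

F = (-0.2000, 2.5000, 1.8000)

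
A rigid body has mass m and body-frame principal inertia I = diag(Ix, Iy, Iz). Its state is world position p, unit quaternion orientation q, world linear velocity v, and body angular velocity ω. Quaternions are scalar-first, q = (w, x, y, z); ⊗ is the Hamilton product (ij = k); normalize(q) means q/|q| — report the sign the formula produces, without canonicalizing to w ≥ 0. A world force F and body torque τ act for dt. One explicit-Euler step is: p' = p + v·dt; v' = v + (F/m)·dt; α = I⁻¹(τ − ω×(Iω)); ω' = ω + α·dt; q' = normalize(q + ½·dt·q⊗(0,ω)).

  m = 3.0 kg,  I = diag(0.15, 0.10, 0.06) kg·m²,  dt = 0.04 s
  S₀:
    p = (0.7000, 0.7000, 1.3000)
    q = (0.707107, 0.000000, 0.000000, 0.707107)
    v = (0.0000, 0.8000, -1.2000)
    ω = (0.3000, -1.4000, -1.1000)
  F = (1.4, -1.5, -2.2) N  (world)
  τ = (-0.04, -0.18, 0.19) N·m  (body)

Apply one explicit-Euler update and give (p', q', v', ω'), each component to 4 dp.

α = I⁻¹(τ − ω×Iω) = (0.1440, -1.5030, 2.8167)
ω + α·dt = (0.3058, -1.4601, -0.9873)
Hamilton product q⊗(0,ω) = (0.7778177, 1.2020819, -0.7778177, -0.7778177)
q + ½dt·q⊗(0,ω), renormalized = (0.7222, 0.0240, -0.0155, 0.6911)
p' = p + v·dt = (0.7000, 0.7320, 1.2520)
v + (F/m)dt = (0.0187, 0.7800, -1.2293)

p' = (0.7000, 0.7320, 1.2520)
q' = (0.7222, 0.0240, -0.0155, 0.6911)
v' = (0.0187, 0.7800, -1.2293)
ω' = (0.3058, -1.4601, -0.9873)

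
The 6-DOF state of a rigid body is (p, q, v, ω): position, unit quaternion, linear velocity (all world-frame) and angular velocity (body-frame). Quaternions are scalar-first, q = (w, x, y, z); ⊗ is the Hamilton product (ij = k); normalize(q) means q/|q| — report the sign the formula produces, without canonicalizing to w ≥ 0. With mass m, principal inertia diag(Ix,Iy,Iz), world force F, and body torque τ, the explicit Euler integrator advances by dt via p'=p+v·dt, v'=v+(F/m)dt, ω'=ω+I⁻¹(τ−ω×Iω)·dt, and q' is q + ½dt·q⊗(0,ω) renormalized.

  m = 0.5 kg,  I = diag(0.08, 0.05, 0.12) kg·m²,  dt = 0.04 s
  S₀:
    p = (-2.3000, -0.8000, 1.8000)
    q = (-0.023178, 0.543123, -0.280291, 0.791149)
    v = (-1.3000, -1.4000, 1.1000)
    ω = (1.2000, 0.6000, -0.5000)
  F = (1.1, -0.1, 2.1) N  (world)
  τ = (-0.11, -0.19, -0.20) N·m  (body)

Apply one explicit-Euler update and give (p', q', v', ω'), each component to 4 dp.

a = (2.2000, -0.2000, 4.2000)
p + v·dt = (-2.3520, -0.8560, 1.8440)
new velocity v' = (-1.2120, -1.4080, 1.2680)
α = I⁻¹(τ − ω×Iω) = (-1.1125, -4.2800, -1.4867)
new body rate ω' = (1.1555, 0.4288, -0.5595)
Hamilton product q⊗(0,ω) = (-0.0879985, -0.3623575, 1.2070335, 0.6738120)
q + ½dt·q⊗(0,ω), renormalized = (-0.0249, 0.5357, -0.2560, 0.8043)

p' = (-2.3520, -0.8560, 1.8440)
q' = (-0.0249, 0.5357, -0.2560, 0.8043)
v' = (-1.2120, -1.4080, 1.2680)
ω' = (1.1555, 0.4288, -0.5595)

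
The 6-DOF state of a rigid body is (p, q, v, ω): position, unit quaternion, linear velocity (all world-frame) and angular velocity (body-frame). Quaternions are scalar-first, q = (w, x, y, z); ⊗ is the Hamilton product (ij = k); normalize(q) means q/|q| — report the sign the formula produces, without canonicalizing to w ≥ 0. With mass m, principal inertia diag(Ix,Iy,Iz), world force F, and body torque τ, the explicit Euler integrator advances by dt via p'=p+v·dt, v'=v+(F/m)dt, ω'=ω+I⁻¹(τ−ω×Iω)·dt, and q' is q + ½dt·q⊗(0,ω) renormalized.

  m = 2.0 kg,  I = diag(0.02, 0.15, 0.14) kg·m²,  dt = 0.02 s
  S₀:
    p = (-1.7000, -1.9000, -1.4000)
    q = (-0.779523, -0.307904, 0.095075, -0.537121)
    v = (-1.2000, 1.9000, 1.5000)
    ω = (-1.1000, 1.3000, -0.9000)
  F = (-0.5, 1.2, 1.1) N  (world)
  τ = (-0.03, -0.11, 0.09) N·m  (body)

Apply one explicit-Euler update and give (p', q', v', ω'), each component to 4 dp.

p' = (-1.7240, -1.8620, -1.3700)
q' = (-0.7888, -0.2931, 0.0881, -0.5330)
v' = (-1.2050, 1.9120, 1.5110)
ω' = (-1.1417, 1.3012, -0.8606)

angular accel α = (-2.0850, 0.0587, 1.9707)
ω' = ω + α·dt = (-1.1417, 1.3012, -0.8606)
Hamilton product q⊗(0,ω) = (-0.9457008, 1.4701651, -0.6996604, 0.4058780)
q + ½dt·q⊗(0,ω), renormalized = (-0.7888, -0.2931, 0.0881, -0.5330)
linear accel F/m = (-0.2500, 0.6000, 0.5500)
new position p' = (-1.7240, -1.8620, -1.3700)
new velocity v' = (-1.2050, 1.9120, 1.5110)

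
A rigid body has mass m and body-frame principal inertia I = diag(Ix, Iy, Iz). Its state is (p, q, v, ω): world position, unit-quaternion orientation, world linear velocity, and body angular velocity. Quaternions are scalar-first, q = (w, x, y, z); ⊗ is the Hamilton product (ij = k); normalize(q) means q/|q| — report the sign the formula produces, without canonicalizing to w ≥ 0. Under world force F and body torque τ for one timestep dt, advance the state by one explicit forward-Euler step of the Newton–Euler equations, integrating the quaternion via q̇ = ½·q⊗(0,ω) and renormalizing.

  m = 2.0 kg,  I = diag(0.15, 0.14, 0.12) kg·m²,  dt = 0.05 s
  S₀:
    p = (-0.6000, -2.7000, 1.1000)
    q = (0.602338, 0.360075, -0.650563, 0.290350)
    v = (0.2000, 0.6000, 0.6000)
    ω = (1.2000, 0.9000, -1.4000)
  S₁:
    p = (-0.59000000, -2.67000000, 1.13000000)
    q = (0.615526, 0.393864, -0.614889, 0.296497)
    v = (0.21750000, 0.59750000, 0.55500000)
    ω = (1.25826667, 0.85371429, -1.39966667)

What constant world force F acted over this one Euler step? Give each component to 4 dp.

v₁ − v₀ = (0.01750000, -0.00250000, -0.04500000)
F = m·Δv/dt = (0.7000, -0.1000, -1.8000)

F = (0.7000, -0.1000, -1.8000)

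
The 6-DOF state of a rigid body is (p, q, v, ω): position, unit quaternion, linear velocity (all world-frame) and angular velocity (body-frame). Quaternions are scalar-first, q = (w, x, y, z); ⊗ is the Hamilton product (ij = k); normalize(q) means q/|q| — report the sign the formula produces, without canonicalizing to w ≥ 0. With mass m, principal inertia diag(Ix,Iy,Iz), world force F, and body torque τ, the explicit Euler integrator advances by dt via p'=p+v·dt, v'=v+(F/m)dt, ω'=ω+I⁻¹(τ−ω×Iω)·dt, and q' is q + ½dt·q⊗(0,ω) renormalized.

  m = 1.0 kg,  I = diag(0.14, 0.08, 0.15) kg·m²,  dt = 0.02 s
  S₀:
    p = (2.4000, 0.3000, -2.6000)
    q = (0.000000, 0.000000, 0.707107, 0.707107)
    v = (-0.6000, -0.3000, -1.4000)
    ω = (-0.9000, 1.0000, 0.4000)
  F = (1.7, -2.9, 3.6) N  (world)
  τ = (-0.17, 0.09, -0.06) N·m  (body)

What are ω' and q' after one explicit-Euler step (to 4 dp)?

ω' = (-0.9283, 1.0216, 0.3848)
q' = (-0.0099, -0.0042, 0.7007, 0.7134)

precession coupling ω×(Iω) = (0.0280, 0.0036, 0.0540)
(τ − ω×Iω)/I = (-1.4143, 1.0800, -0.7600)
ω' = ω + α·dt = (-0.9283, 1.0216, 0.3848)
q⊗(0,ω) = (-0.9899498, -0.4242642, -0.6363963, 0.6363963)
q + ½dt·q⊗(0,ω), renormalized = (-0.0099, -0.0042, 0.7007, 0.7134)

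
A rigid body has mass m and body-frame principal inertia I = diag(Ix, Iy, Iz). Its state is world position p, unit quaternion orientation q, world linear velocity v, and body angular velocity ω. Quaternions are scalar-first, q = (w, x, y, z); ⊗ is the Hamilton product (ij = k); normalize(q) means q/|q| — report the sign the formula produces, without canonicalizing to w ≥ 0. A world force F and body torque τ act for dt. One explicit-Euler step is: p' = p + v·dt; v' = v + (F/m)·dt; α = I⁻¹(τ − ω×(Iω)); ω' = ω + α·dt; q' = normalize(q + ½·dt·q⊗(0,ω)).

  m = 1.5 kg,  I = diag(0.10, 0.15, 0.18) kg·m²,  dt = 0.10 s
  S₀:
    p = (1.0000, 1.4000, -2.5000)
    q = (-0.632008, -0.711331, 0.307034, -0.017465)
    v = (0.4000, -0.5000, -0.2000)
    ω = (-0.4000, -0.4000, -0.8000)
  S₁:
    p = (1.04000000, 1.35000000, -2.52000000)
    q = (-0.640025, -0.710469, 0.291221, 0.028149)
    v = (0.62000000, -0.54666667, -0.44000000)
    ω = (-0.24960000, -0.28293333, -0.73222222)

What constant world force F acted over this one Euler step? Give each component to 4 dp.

F = (3.3000, -0.7000, -3.6000)

Δv = v₁−v₀ = (0.22000000, -0.04666667, -0.24000000)
applied force F = (3.3000, -0.7000, -3.6000)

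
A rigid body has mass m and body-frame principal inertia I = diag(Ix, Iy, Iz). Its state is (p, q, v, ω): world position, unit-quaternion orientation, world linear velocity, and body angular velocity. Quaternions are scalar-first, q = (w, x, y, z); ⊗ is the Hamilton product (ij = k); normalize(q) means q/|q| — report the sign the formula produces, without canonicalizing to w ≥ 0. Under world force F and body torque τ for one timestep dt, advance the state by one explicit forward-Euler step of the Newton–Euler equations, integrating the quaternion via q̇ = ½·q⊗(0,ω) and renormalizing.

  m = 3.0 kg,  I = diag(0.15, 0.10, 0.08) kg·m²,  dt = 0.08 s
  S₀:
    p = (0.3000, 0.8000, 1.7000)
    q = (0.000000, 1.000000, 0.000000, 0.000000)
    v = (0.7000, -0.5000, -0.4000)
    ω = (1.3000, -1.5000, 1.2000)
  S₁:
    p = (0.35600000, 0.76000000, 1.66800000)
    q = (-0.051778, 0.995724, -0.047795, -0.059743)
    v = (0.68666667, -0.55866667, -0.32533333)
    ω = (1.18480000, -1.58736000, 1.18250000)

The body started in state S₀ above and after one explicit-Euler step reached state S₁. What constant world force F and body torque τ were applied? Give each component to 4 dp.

ω₁ − ω₀ = (-0.11520000, -0.08736000, -0.01750000)
I·α + gyro = (-0.1800, 0.0000, 0.0800)
Δv = v₁−v₀ = (-0.01333333, -0.05866667, 0.07466667)
applied force F = (-0.5000, -2.2000, 2.8000)

F = (-0.5000, -2.2000, 2.8000)
τ = (-0.1800, 0.0000, 0.0800)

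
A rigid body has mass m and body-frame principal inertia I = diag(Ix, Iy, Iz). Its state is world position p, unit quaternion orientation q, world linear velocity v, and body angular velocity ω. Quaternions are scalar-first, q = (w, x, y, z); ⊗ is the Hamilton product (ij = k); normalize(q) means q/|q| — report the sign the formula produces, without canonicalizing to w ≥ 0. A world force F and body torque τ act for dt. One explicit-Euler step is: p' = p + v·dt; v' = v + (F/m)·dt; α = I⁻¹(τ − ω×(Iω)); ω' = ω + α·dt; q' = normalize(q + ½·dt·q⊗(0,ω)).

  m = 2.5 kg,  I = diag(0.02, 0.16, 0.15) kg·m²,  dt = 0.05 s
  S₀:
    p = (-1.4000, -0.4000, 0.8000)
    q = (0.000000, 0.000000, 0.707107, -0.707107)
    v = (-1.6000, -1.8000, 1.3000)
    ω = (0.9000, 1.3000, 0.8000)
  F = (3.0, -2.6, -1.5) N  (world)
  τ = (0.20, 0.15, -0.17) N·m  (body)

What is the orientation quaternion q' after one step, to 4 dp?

q' = (-0.0088, 0.0371, 0.6905, -0.7223)

q⊗(0,ω) = (-0.3535535, 1.4849247, -0.6363963, -0.6363963)
q' = normalize(q + ½dt·q⊗(0,ω)) = (-0.0088, 0.0371, 0.6905, -0.7223)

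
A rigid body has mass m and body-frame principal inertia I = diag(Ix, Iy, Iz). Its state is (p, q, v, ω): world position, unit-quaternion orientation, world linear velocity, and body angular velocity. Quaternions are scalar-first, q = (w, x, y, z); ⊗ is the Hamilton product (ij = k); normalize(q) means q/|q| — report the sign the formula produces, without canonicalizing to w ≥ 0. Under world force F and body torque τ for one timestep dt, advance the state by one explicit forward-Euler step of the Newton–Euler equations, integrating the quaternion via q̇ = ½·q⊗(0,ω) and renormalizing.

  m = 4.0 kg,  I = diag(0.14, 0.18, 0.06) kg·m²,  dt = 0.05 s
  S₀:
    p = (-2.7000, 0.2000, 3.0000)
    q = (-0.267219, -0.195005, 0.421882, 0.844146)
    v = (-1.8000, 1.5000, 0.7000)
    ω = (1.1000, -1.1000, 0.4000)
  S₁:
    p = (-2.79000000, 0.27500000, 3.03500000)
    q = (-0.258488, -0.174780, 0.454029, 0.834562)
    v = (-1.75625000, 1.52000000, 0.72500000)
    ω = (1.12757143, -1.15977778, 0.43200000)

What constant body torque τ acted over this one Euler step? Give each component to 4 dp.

τ = (0.1300, -0.1800, -0.0100)

ω₁ − ω₀ = (0.02757143, -0.05977778, 0.03200000)
gyro term ω₀×Iω₀ = (0.0528, 0.0352, -0.0484)
I·α + gyro = (0.1300, -0.1800, -0.0100)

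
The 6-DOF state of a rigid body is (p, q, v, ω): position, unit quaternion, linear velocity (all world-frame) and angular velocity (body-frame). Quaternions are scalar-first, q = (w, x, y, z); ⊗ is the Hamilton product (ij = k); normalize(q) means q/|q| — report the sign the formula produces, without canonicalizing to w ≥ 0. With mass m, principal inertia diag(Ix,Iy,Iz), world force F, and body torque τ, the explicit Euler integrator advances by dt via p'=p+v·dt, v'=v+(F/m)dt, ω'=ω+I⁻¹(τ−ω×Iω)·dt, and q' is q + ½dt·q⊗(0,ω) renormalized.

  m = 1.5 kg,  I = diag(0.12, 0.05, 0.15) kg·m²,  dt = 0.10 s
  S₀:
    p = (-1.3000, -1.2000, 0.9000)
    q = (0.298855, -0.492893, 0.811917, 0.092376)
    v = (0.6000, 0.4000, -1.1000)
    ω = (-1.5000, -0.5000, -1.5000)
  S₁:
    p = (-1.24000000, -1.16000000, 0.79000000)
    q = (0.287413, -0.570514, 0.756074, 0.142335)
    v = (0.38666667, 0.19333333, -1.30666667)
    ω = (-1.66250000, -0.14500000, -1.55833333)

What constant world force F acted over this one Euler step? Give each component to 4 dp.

v₁ − v₀ = (-0.21333333, -0.20666667, -0.20666667)
m·(v₁−v₀)/dt = (-3.2000, -3.1000, -3.1000)

F = (-3.2000, -3.1000, -3.1000)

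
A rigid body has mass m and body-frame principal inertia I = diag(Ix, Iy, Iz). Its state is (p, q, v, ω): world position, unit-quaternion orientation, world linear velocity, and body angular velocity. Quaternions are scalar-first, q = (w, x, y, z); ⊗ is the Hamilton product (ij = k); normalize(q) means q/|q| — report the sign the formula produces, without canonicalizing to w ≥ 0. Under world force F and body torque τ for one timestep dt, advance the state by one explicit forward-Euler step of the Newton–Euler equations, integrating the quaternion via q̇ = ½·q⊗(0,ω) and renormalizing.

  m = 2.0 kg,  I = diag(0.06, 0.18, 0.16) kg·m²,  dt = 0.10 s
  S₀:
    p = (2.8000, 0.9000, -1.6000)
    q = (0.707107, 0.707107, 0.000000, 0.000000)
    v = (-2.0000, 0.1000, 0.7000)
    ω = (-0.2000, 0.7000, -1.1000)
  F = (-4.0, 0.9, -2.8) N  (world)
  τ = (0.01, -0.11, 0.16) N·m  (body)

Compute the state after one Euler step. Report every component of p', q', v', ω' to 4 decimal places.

a = (-2.0000, 0.4500, -1.4000)
p' = p + v·dt = (2.6000, 0.9100, -1.5300)
v + (F/m)dt = (-2.2000, 0.1450, 0.5600)
precession coupling ω×(Iω) = (0.0154, -0.0220, -0.0168)
α = I⁻¹(τ − ω×Iω) = (-0.0900, -0.4889, 1.1050)
new body rate ω' = (-0.2090, 0.6511, -0.9895)
q⊗(0,ω) = (0.1414214, -0.1414214, 1.2727926, -0.2828428)
updated quaternion q' = (0.7126, 0.6985, 0.0635, -0.0141)

p' = (2.6000, 0.9100, -1.5300)
q' = (0.7126, 0.6985, 0.0635, -0.0141)
v' = (-2.2000, 0.1450, 0.5600)
ω' = (-0.2090, 0.6511, -0.9895)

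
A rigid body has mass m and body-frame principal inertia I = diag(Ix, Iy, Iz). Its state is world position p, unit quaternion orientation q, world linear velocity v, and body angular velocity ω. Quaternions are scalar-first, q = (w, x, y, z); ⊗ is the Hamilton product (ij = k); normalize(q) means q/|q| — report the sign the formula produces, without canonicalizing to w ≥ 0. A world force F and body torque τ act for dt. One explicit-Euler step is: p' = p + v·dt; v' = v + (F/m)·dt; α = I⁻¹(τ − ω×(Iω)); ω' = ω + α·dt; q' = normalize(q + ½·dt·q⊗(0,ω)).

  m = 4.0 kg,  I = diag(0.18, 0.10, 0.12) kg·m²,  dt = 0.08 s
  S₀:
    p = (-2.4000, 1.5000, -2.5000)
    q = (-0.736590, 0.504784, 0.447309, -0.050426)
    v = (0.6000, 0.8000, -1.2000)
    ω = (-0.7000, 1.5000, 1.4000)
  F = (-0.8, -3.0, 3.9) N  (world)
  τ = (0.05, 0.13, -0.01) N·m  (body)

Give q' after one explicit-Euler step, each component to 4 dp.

q' = (-0.7437, 0.5514, 0.3749, -0.0487)

q⊗(0,ω) = (-0.2470183, 1.2174846, -1.7762844, 0.0390663)
q + ½dt·q⊗(0,ω), renormalized = (-0.7437, 0.5514, 0.3749, -0.0487)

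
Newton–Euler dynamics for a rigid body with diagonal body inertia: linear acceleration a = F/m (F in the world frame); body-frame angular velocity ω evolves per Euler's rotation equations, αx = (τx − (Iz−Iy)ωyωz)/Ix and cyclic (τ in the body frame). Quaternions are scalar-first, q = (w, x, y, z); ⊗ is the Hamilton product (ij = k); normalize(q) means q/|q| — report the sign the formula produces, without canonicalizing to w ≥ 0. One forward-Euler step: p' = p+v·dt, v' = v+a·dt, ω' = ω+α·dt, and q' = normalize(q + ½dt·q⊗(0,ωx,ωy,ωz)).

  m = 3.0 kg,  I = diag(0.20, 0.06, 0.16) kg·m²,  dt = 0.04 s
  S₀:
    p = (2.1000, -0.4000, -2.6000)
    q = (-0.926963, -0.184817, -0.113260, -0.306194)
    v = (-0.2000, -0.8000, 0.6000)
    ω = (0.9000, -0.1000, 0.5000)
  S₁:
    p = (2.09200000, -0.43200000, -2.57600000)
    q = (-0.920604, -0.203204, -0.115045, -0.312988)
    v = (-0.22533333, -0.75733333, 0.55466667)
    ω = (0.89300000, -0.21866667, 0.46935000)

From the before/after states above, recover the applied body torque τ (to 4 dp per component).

ω₁ − ω₀ = (-0.00700000, -0.11866667, -0.03065000)
precession coupling = (-0.0050, 0.0180, 0.0126)
τ = I·(Δω/dt) + ω₀×(Iω₀) = (-0.0400, -0.1600, -0.1100)

τ = (-0.0400, -0.1600, -0.1100)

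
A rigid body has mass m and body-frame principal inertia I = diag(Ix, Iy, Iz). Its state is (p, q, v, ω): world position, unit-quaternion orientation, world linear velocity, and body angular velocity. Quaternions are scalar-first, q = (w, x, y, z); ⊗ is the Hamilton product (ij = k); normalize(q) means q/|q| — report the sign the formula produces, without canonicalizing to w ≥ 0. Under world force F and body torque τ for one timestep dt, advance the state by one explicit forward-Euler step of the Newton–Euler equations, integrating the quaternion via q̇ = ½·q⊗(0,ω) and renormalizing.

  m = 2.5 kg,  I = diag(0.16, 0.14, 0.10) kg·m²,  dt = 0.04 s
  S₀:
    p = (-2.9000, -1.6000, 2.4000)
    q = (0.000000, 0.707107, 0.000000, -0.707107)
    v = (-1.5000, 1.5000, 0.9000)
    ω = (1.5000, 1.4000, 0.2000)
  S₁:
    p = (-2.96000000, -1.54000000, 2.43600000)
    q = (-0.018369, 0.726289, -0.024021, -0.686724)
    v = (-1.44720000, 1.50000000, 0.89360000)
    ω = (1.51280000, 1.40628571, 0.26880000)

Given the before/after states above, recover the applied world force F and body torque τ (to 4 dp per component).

Δv = v₁−v₀ = (0.05280000, 0.00000000, -0.00640000)
m·(v₁−v₀)/dt = (3.3000, 0.0000, -0.4000)
ω₁ − ω₀ = (0.01280000, 0.00628571, 0.06880000)
ω₀×(Iω₀) = (-0.0112, 0.0180, -0.0420)
τ = I·(Δω/dt) + ω₀×(Iω₀) = (0.0400, 0.0400, 0.1300)

F = (3.3000, 0.0000, -0.4000)
τ = (0.0400, 0.0400, 0.1300)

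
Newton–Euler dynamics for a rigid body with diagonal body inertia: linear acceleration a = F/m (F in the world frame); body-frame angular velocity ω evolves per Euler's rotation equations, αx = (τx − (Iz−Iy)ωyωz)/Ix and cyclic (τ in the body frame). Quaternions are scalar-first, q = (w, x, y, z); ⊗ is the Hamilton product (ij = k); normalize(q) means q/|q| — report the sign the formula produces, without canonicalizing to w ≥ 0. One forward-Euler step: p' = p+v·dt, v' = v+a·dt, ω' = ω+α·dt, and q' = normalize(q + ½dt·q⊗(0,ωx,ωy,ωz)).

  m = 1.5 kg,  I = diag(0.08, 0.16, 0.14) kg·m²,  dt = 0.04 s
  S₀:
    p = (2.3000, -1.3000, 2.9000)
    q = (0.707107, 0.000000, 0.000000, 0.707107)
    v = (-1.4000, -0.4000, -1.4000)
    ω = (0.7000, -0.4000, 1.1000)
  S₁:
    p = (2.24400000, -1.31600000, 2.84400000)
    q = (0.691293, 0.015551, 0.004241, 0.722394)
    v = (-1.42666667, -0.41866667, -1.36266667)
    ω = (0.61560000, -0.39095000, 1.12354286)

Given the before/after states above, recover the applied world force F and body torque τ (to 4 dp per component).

rate change Δω = (-0.08440000, 0.00905000, 0.02354286)
precession coupling = (0.0088, -0.0462, -0.0224)
τ = I·(Δω/dt) + ω₀×(Iω₀) = (-0.1600, -0.0100, 0.0600)
velocity change Δv = (-0.02666667, -0.01866667, 0.03733333)
m·(v₁−v₀)/dt = (-1.0000, -0.7000, 1.4000)

F = (-1.0000, -0.7000, 1.4000)
τ = (-0.1600, -0.0100, 0.0600)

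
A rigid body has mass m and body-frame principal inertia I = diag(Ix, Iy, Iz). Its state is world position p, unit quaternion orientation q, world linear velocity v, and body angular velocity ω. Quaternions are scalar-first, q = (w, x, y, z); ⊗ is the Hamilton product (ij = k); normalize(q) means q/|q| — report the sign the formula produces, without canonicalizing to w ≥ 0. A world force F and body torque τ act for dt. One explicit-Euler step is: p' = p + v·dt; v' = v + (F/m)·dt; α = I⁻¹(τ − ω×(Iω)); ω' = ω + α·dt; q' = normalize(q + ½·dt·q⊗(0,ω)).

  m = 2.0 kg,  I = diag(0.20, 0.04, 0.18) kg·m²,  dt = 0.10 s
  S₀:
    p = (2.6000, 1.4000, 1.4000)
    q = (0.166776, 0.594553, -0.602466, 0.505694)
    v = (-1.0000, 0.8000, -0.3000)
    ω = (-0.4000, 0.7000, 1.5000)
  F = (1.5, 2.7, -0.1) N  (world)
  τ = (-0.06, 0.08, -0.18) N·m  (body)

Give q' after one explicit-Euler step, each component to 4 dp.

q' = (0.1612, 0.5264, -0.6490, 0.5251)

2q̇ = q⊗(0,ω) = (-0.0989936, -1.3243952, -0.9773639, 0.4253647)
q + ½dt·q⊗(0,ω), renormalized = (0.1612, 0.5264, -0.6490, 0.5251)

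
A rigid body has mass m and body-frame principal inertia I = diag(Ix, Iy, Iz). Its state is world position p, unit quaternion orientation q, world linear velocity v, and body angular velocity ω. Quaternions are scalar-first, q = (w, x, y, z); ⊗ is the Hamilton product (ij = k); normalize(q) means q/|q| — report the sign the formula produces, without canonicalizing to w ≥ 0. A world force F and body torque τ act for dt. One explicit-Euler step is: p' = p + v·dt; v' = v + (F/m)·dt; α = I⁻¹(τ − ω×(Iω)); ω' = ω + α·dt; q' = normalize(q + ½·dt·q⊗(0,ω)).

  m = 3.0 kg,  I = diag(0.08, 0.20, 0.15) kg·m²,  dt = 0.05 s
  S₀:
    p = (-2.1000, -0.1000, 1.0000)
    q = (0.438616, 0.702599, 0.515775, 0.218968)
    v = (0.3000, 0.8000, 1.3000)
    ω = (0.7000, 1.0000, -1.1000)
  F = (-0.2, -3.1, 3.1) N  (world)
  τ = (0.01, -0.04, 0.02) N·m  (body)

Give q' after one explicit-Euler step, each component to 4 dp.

Hamilton product q⊗(0,ω) = (-0.7667295, -0.4792893, 1.3647525, -0.1409211)
updated quaternion q' = (0.4191, 0.6900, 0.5494, 0.2153)

q' = (0.4191, 0.6900, 0.5494, 0.2153)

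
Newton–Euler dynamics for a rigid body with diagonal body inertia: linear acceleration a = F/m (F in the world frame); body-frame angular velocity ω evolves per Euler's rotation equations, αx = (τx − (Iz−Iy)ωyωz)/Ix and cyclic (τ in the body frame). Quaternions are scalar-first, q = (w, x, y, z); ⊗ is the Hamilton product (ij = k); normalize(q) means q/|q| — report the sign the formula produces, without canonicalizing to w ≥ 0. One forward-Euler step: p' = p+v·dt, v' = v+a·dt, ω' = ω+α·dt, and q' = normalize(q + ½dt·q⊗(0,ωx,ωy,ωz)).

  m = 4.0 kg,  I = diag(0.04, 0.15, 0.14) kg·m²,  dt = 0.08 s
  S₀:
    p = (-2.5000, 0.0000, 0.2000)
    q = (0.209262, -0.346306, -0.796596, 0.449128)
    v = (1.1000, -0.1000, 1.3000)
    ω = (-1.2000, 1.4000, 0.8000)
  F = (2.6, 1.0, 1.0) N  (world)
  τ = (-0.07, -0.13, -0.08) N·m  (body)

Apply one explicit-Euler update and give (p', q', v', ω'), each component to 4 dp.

p' = (-2.4120, -0.0080, 0.3040)
q' = (0.2222, -0.4057, -0.7928, 0.3969)
v' = (1.1520, -0.0800, 1.3200)
ω' = (-1.3176, 1.2795, 0.8599)

ω×(Iω) gyroscopic = (-0.0112, 0.0960, -0.1848)
(τ − ω×Iω)/I = (-1.4700, -1.5067, 0.7486)
new body rate ω' = (-1.3176, 1.2795, 0.8599)
q⊗(0,ω) = (0.3403648, -1.5171704, 0.0310580, -1.2733340)
q' = normalize(q + ½dt·q⊗(0,ω)) = (0.2222, -0.4057, -0.7928, 0.3969)
p + v·dt = (-2.4120, -0.0080, 0.3040)
new velocity v' = (1.1520, -0.0800, 1.3200)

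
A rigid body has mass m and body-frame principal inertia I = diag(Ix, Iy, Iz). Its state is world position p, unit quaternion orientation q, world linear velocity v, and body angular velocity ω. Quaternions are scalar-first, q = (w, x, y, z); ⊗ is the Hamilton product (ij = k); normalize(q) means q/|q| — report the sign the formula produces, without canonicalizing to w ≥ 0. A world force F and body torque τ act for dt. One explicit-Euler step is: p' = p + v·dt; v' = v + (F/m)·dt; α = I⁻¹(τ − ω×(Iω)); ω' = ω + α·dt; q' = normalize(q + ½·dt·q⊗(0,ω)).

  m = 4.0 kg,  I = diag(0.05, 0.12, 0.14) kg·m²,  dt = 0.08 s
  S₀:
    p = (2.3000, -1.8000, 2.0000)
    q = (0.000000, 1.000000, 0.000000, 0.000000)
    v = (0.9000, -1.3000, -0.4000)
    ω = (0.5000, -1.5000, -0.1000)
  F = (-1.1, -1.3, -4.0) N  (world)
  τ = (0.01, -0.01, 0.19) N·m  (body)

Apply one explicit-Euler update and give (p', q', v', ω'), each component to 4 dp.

p' = (2.3720, -1.9040, 1.9680)
q' = (-0.0200, 0.9980, 0.0040, -0.0599)
v' = (0.8780, -1.3260, -0.4800)
ω' = (0.5112, -1.5097, 0.0386)

p' = p + v·dt = (2.3720, -1.9040, 1.9680)
new velocity v' = (0.8780, -1.3260, -0.4800)
angular accel α = (0.1400, -0.1208, 1.7321)
ω + α·dt = (0.5112, -1.5097, 0.0386)
2q̇ = q⊗(0,ω) = (-0.5000000, 0.0000000, 0.1000000, -1.5000000)
updated quaternion q' = (-0.0200, 0.9980, 0.0040, -0.0599)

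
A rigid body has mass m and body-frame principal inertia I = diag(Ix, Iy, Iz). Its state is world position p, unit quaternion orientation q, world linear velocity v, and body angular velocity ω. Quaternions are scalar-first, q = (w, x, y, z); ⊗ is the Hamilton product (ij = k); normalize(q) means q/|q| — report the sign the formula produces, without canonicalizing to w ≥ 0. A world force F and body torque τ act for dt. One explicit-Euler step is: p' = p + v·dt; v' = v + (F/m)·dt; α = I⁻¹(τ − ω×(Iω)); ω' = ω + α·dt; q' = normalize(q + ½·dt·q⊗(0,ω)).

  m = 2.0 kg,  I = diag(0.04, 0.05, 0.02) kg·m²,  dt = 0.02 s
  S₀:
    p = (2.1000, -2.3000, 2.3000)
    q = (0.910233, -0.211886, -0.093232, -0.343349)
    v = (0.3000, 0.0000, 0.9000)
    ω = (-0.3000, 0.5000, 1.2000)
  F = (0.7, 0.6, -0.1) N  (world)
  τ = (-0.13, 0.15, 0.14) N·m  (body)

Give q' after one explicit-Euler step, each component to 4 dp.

q' = (0.9141, -0.2140, -0.0851, -0.3337)

2q̇ = q⊗(0,ω) = (0.3950690, -0.2132738, 0.8123844, 0.9583670)
q + ½dt·q⊗(0,ω), renormalized = (0.9141, -0.2140, -0.0851, -0.3337)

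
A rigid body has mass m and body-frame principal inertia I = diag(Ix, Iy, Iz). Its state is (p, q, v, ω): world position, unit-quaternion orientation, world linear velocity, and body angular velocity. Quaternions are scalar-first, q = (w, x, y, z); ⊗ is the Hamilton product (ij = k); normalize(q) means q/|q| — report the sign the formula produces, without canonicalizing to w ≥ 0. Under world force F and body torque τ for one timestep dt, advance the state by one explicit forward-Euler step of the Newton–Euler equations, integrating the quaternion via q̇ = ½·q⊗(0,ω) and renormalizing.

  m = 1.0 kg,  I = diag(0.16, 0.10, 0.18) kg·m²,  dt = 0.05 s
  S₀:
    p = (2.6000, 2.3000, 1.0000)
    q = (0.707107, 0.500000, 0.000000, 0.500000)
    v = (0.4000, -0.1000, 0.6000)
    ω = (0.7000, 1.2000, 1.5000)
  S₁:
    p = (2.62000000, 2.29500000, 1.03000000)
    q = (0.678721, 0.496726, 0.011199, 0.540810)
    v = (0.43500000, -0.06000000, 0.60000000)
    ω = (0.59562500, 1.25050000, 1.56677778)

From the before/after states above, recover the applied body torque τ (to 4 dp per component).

rate change Δω = (-0.10437500, 0.05050000, 0.06677778)
I·α + gyro = (-0.1900, 0.0800, 0.1900)

τ = (-0.1900, 0.0800, 0.1900)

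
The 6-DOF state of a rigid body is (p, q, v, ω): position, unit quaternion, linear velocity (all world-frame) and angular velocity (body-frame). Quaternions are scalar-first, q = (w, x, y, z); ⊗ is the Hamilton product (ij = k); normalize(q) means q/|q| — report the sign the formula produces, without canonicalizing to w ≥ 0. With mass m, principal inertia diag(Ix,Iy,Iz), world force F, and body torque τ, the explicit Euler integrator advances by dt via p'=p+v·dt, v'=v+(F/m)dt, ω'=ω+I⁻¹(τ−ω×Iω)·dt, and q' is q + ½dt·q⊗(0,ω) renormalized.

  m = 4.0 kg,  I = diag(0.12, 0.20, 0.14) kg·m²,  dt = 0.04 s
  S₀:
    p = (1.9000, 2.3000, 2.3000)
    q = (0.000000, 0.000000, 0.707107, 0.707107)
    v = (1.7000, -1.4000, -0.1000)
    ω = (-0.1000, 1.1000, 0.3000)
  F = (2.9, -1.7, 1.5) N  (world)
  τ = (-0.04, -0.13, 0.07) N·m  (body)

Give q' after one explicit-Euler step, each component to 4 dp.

q' = (-0.0198, -0.0113, 0.7055, 0.7083)

2q̇ = q⊗(0,ω) = (-0.9899498, -0.5656856, -0.0707107, 0.0707107)
q' = normalize(q + ½dt·q⊗(0,ω)) = (-0.0198, -0.0113, 0.7055, 0.7083)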